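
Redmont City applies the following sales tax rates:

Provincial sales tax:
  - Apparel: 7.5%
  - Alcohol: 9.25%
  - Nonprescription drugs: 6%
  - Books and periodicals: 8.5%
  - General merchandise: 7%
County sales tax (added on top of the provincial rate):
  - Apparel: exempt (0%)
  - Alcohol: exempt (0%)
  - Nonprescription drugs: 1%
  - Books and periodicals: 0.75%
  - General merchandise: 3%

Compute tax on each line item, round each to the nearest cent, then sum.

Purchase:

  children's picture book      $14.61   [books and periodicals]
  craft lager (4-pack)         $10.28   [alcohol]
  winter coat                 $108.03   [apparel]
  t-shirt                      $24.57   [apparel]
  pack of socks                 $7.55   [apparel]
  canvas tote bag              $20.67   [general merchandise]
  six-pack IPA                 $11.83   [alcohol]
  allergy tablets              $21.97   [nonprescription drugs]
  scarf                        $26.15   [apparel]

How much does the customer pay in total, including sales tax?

Children's picture book $14.61: books and periodicals → 8.5% + 0.75% county = 9.25% → $1.35
Craft lager (4-pack) $10.28: alcohol → 9.25% + 0% county = 9.25% → $0.95
Winter coat $108.03: apparel → 7.5% + 0% county = 7.5% → $8.10
T-shirt $24.57: apparel → 7.5% + 0% county = 7.5% → $1.84
Pack of socks $7.55: apparel → 7.5% + 0% county = 7.5% → $0.57
Canvas tote bag $20.67: general merchandise → 7% + 3% county = 10% → $2.07
Six-pack IPA $11.83: alcohol → 9.25% + 0% county = 9.25% → $1.09
Allergy tablets $21.97: nonprescription drugs → 6% + 1% county = 7% → $1.54
Scarf $26.15: apparel → 7.5% + 0% county = 7.5% → $1.96
Subtotal = $245.66; tax = $19.47; total due = $265.13

$265.13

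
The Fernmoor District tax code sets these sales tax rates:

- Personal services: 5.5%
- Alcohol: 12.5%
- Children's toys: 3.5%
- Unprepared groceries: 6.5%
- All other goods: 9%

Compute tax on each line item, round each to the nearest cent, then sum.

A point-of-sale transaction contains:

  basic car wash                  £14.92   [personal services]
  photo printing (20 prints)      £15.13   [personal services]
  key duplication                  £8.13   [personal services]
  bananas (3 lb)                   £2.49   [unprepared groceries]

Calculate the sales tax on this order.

Basic car wash £14.92: personal services → 5.5% → £0.82
Photo printing (20 prints) £15.13: personal services → 5.5% → £0.83
Key duplication £8.13: personal services → 5.5% → £0.45
Bananas (3 lb) £2.49: unprepared groceries → 6.5% → £0.16
Total tax = £0.82 + £0.83 + £0.45 + £0.16 = £2.26

£2.26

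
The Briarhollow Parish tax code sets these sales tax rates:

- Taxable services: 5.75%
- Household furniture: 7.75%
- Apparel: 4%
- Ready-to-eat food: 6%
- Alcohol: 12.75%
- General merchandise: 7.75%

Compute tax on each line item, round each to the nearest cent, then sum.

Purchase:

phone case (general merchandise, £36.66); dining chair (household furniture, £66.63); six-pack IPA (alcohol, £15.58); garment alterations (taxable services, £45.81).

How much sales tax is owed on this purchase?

Phone case £36.66: general merchandise → 7.75% → £2.84
Dining chair £66.63: household furniture → 7.75% → £5.16
Six-pack IPA £15.58: alcohol → 12.75% → £1.99
Garment alterations £45.81: taxable services → 5.75% → £2.63
Total tax = £2.84 + £5.16 + £1.99 + £2.63 = £12.62

£12.62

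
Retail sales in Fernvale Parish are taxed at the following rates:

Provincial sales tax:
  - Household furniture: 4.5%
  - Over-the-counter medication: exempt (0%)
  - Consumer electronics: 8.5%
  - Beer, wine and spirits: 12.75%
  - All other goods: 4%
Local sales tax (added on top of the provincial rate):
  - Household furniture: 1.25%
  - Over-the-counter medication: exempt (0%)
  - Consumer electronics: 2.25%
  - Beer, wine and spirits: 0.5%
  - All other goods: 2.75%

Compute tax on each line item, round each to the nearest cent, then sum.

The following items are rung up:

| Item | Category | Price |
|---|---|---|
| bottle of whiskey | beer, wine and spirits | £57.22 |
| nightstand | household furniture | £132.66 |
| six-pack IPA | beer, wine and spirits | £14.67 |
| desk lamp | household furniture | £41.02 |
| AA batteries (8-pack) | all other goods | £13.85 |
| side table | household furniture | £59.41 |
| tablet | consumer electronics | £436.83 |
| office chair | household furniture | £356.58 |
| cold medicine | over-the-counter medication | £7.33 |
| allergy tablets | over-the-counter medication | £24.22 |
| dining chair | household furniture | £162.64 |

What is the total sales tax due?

£100.67

Bottle of whiskey £57.22: beer, wine and spirits → 12.75% + 0.5% local = 13.25% → £7.58
Nightstand £132.66: household furniture → 4.5% + 1.25% local = 5.75% → £7.63
Six-pack IPA £14.67: beer, wine and spirits → 12.75% + 0.5% local = 13.25% → £1.94
Desk lamp £41.02: household furniture → 4.5% + 1.25% local = 5.75% → £2.36
AA batteries (8-pack) £13.85: all other goods → 4% + 2.75% local = 6.75% → £0.93
Side table £59.41: household furniture → 4.5% + 1.25% local = 5.75% → £3.42
Tablet £436.83: consumer electronics → 8.5% + 2.25% local = 10.75% → £46.96
Office chair £356.58: household furniture → 4.5% + 1.25% local = 5.75% → £20.50
Cold medicine £7.33: over-the-counter medication → 0% + 0% local = 0% → £0.00
Allergy tablets £24.22: over-the-counter medication → 0% + 0% local = 0% → £0.00
Dining chair £162.64: household furniture → 4.5% + 1.25% local = 5.75% → £9.35
Total tax = £7.58 + £7.63 + £1.94 + £2.36 + £0.93 + £3.42 + £46.96 + £20.50 + £9.35 = £100.67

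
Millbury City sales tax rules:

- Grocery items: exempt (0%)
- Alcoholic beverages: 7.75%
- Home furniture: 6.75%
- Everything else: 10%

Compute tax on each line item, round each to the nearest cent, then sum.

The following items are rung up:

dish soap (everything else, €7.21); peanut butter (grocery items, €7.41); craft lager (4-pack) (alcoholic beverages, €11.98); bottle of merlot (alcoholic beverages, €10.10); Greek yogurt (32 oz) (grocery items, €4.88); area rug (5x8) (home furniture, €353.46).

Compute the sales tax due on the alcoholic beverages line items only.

Craft lager (4-pack) €11.98: alcoholic beverages → 7.75% → €0.93
Bottle of merlot €10.10: alcoholic beverages → 7.75% → €0.78
Tax on alcoholic beverages = €0.93 + €0.78 = €1.71

€1.71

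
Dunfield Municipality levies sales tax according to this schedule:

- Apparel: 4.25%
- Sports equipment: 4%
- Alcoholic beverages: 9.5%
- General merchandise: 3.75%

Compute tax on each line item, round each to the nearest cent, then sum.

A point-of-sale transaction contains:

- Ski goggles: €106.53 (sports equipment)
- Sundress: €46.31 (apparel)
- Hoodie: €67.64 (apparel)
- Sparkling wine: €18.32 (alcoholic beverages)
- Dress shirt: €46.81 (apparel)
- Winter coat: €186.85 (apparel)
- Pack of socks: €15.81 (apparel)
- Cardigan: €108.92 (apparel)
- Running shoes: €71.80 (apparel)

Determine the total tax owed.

€29.12

Ski goggles €106.53: sports equipment → 4% → €4.26
Sundress €46.31: apparel → 4.25% → €1.97
Hoodie €67.64: apparel → 4.25% → €2.87
Sparkling wine €18.32: alcoholic beverages → 9.5% → €1.74
Dress shirt €46.81: apparel → 4.25% → €1.99
Winter coat €186.85: apparel → 4.25% → €7.94
Pack of socks €15.81: apparel → 4.25% → €0.67
Cardigan €108.92: apparel → 4.25% → €4.63
Running shoes €71.80: apparel → 4.25% → €3.05
Total tax = €4.26 + €1.97 + €2.87 + €1.74 + €1.99 + €7.94 + €0.67 + €4.63 + €3.05 = €29.12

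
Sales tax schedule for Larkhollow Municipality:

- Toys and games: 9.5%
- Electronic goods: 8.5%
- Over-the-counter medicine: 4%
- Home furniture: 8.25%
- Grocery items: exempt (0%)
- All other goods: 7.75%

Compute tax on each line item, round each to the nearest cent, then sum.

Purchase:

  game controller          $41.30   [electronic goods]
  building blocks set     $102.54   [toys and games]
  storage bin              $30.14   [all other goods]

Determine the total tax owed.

Game controller $41.30: electronic goods → 8.5% → $3.51
Building blocks set $102.54: toys and games → 9.5% → $9.74
Storage bin $30.14: all other goods → 7.75% → $2.34
Total tax = $3.51 + $9.74 + $2.34 = $15.59

$15.59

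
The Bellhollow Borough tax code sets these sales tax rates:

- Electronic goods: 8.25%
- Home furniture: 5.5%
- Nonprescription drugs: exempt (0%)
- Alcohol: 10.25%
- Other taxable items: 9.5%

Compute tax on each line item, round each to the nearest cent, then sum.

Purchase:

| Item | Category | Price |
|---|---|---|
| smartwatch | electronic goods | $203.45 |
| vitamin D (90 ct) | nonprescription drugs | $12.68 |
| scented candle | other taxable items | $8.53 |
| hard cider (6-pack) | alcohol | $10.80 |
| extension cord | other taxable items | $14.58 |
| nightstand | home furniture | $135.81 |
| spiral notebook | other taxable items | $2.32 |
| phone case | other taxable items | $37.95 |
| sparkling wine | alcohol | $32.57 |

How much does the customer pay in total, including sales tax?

Smartwatch $203.45: electronic goods → 8.25% → $16.78
Vitamin D (90 ct) $12.68: nonprescription drugs → 0% → $0.00
Scented candle $8.53: other taxable items → 9.5% → $0.81
Hard cider (6-pack) $10.80: alcohol → 10.25% → $1.11
Extension cord $14.58: other taxable items → 9.5% → $1.39
Nightstand $135.81: home furniture → 5.5% → $7.47
Spiral notebook $2.32: other taxable items → 9.5% → $0.22
Phone case $37.95: other taxable items → 9.5% → $3.61
Sparkling wine $32.57: alcohol → 10.25% → $3.34
Subtotal = $458.69; tax = $34.73; total due = $493.42

$493.42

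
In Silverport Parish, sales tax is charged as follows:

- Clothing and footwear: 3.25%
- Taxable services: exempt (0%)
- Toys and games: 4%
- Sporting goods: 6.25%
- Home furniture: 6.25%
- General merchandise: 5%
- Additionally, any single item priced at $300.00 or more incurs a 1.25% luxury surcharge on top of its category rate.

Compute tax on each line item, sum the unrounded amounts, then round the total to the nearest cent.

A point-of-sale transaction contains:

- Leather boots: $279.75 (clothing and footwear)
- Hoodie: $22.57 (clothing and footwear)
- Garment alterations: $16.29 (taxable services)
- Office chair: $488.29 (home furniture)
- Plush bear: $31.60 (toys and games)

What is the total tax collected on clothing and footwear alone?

$9.83

Leather boots $279.75: clothing and footwear → 3.25% → $9.091875
Hoodie $22.57: clothing and footwear → 3.25% → $0.733525
Tax on clothing and footwear: unrounded sum = $9.8254 → $9.83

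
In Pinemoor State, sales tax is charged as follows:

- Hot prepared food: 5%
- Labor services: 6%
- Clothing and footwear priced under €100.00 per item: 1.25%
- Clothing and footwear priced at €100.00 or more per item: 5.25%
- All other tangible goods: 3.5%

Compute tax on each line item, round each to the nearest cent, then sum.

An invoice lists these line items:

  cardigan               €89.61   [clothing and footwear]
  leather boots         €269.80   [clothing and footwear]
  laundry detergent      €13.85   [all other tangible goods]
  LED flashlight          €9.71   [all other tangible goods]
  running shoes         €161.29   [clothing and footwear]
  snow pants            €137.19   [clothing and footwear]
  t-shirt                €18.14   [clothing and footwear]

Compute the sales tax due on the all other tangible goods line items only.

Laundry detergent €13.85: all other tangible goods → 3.5% → €0.48
LED flashlight €9.71: all other tangible goods → 3.5% → €0.34
Tax on all other tangible goods = €0.48 + €0.34 = €0.82

€0.82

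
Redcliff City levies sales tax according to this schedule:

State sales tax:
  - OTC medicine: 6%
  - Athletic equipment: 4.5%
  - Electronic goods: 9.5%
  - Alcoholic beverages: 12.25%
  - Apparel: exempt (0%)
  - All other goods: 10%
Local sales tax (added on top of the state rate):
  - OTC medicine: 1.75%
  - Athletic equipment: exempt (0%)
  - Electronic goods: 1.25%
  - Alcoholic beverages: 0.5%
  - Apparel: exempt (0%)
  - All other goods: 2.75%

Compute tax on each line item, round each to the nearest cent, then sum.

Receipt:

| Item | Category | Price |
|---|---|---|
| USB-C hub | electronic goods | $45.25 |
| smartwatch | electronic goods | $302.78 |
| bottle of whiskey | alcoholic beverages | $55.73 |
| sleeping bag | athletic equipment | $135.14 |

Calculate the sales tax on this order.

$50.60

USB-C hub $45.25: electronic goods → 9.5% + 1.25% local = 10.75% → $4.86
Smartwatch $302.78: electronic goods → 9.5% + 1.25% local = 10.75% → $32.55
Bottle of whiskey $55.73: alcoholic beverages → 12.25% + 0.5% local = 12.75% → $7.11
Sleeping bag $135.14: athletic equipment → 4.5% + 0% local = 4.5% → $6.08
Total tax = $4.86 + $32.55 + $7.11 + $6.08 = $50.60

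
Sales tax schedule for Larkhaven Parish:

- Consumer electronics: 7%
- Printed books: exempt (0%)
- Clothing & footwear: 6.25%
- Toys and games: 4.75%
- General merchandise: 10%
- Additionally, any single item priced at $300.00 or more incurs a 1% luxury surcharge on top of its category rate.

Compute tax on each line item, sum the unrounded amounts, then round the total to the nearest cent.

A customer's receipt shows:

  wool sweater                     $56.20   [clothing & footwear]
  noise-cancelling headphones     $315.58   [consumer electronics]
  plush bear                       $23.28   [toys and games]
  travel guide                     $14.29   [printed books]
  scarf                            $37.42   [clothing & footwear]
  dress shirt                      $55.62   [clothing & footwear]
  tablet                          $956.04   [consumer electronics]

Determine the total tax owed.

$112.16

Wool sweater $56.20: clothing & footwear → 6.25% → $3.5125
Noise-cancelling headphones $315.58: consumer electronics → 7% + 1% surcharge = 8% → $25.2464
Plush bear $23.28: toys and games → 4.75% → $1.1058
Travel guide $14.29: printed books → 0% → $0.00
Scarf $37.42: clothing & footwear → 6.25% → $2.33875
Dress shirt $55.62: clothing & footwear → 6.25% → $3.47625
Tablet $956.04: consumer electronics → 7% + 1% surcharge = 8% → $76.4832
Unrounded tax sum = $112.1629 → $112.16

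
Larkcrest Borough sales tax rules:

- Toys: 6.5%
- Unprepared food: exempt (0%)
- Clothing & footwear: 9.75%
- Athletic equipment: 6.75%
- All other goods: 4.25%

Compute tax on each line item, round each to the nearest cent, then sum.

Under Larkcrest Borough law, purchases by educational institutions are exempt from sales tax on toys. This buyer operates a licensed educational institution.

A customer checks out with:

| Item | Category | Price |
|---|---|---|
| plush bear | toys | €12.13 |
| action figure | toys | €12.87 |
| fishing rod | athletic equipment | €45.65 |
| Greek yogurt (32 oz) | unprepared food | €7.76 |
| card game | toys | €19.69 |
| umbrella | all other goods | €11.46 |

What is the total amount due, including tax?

€113.13

Plush bear €12.13: toys, buyer-exempt → 0% → €0.00
Action figure €12.87: toys, buyer-exempt → 0% → €0.00
Fishing rod €45.65: athletic equipment → 6.75% → €3.08
Greek yogurt (32 oz) €7.76: unprepared food → 0% → €0.00
Card game €19.69: toys, buyer-exempt → 0% → €0.00
Umbrella €11.46: all other goods → 4.25% → €0.49
Subtotal = €109.56; tax = €3.57; total due = €113.13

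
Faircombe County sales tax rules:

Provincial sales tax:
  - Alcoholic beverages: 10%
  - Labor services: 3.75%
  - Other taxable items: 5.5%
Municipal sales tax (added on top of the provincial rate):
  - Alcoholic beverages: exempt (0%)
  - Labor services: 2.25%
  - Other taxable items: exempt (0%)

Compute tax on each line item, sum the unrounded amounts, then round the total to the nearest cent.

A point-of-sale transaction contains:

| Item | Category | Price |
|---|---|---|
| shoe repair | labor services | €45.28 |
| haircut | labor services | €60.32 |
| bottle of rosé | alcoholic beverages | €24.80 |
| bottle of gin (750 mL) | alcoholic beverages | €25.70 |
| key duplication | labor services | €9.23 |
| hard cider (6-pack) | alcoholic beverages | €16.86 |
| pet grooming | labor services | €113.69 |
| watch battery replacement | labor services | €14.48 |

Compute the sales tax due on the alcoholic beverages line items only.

Bottle of rosé €24.80: alcoholic beverages → 10% + 0% municipal = 10% → €2.48
Bottle of gin (750 mL) €25.70: alcoholic beverages → 10% + 0% municipal = 10% → €2.57
Hard cider (6-pack) €16.86: alcoholic beverages → 10% + 0% municipal = 10% → €1.686
Tax on alcoholic beverages: unrounded sum = €6.736 → €6.74

€6.74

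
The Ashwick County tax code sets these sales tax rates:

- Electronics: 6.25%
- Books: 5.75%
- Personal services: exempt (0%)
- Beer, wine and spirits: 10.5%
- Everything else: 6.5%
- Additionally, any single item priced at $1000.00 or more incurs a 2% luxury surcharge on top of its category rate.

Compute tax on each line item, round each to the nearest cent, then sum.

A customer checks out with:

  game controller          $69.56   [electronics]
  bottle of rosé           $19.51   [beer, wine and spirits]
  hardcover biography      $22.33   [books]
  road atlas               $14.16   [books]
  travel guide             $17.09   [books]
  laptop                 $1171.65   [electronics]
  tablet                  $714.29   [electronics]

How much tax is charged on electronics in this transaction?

$145.65

Game controller $69.56: electronics → 6.25% → $4.35
Laptop $1171.65: electronics → 6.25% + 2% surcharge = 8.25% → $96.66
Tablet $714.29: electronics → 6.25% → $44.64
Tax on electronics = $4.35 + $96.66 + $44.64 = $145.65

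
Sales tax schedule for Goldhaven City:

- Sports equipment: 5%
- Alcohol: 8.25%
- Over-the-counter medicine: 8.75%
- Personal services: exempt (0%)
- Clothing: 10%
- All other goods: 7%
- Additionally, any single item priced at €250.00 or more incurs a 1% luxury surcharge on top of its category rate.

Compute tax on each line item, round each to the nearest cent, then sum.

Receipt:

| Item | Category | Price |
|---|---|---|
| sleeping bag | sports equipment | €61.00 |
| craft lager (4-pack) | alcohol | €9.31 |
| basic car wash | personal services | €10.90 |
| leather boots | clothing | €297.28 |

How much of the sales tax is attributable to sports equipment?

€3.05

Sleeping bag €61.00: sports equipment → 5% → €3.05
Tax on sports equipment = €3.05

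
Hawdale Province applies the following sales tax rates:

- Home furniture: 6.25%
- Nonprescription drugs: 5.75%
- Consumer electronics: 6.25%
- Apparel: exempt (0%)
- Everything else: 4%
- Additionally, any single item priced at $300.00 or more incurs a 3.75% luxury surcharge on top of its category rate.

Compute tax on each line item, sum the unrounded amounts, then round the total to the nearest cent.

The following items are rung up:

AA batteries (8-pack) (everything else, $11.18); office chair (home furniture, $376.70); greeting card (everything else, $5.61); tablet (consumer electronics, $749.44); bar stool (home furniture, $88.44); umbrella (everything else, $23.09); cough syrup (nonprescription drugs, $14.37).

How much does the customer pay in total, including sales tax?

AA batteries (8-pack) $11.18: everything else → 4% → $0.4472
Office chair $376.70: home furniture → 6.25% + 3.75% surcharge = 10% → $37.67
Greeting card $5.61: everything else → 4% → $0.2244
Tablet $749.44: consumer electronics → 6.25% + 3.75% surcharge = 10% → $74.944
Bar stool $88.44: home furniture → 6.25% → $5.5275
Umbrella $23.09: everything else → 4% → $0.9236
Cough syrup $14.37: nonprescription drugs → 5.75% → $0.826275
Subtotal = $1268.83; unrounded tax = $120.562975 → $120.56; total due = $1389.39

$1389.39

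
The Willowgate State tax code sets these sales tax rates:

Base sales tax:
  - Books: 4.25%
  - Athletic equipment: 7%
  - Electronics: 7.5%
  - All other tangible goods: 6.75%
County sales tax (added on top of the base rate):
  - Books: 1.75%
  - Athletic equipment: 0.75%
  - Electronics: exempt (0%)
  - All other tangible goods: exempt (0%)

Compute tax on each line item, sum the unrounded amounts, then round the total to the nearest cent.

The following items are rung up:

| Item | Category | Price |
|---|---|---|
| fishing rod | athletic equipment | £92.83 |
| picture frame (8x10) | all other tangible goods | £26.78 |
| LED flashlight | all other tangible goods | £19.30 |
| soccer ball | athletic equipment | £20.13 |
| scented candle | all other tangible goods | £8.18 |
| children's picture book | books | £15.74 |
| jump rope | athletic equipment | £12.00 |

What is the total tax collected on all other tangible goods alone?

Picture frame (8x10) £26.78: all other tangible goods → 6.75% + 0% county = 6.75% → £1.80765
LED flashlight £19.30: all other tangible goods → 6.75% + 0% county = 6.75% → £1.30275
Scented candle £8.18: all other tangible goods → 6.75% + 0% county = 6.75% → £0.55215
Tax on all other tangible goods: unrounded sum = £3.66255 → £3.66

£3.66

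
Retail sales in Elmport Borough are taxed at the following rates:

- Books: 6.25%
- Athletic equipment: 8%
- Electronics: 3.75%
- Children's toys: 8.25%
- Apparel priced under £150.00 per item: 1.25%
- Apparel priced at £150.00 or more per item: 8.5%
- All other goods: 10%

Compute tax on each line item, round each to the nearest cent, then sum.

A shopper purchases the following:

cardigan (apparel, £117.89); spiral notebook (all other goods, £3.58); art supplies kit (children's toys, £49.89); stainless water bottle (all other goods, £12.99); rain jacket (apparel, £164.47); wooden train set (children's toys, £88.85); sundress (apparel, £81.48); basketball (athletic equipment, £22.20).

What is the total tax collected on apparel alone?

£16.47

Cardigan £117.89: apparel, under £150.00 → 1.25% → £1.47
Rain jacket £164.47: apparel, £150.00 or more → 8.5% → £13.98
Sundress £81.48: apparel, under £150.00 → 1.25% → £1.02
Tax on apparel = £1.47 + £13.98 + £1.02 = £16.47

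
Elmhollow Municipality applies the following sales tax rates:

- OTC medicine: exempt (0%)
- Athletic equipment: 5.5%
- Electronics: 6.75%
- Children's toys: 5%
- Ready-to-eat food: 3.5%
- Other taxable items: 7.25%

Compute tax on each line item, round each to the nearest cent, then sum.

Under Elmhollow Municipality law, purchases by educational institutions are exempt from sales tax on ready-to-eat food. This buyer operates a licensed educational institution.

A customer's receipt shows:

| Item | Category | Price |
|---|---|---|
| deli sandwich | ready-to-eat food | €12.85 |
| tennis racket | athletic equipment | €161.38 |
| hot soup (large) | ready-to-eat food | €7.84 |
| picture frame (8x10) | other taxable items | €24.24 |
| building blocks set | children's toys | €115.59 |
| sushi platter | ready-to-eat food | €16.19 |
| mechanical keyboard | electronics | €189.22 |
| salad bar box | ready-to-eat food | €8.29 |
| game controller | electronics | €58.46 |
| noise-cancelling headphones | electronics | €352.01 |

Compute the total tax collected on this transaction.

Deli sandwich €12.85: ready-to-eat food, buyer-exempt → 0% → €0.00
Tennis racket €161.38: athletic equipment → 5.5% → €8.88
Hot soup (large) €7.84: ready-to-eat food, buyer-exempt → 0% → €0.00
Picture frame (8x10) €24.24: other taxable items → 7.25% → €1.76
Building blocks set €115.59: children's toys → 5% → €5.78
Sushi platter €16.19: ready-to-eat food, buyer-exempt → 0% → €0.00
Mechanical keyboard €189.22: electronics → 6.75% → €12.77
Salad bar box €8.29: ready-to-eat food, buyer-exempt → 0% → €0.00
Game controller €58.46: electronics → 6.75% → €3.95
Noise-cancelling headphones €352.01: electronics → 6.75% → €23.76
Total tax = €8.88 + €1.76 + €5.78 + €12.77 + €3.95 + €23.76 = €56.90

€56.90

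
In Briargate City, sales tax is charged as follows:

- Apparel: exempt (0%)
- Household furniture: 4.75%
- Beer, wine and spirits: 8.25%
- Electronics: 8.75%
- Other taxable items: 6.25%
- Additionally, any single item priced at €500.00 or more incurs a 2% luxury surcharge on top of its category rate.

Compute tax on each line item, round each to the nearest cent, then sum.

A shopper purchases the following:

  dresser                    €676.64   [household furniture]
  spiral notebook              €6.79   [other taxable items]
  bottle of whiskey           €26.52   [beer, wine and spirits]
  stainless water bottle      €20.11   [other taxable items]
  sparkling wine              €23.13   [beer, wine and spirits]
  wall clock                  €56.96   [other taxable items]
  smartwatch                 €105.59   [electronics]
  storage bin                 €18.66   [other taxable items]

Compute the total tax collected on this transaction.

€65.42

Dresser €676.64: household furniture → 4.75% + 2% surcharge = 6.75% → €45.67
Spiral notebook €6.79: other taxable items → 6.25% → €0.42
Bottle of whiskey €26.52: beer, wine and spirits → 8.25% → €2.19
Stainless water bottle €20.11: other taxable items → 6.25% → €1.26
Sparkling wine €23.13: beer, wine and spirits → 8.25% → €1.91
Wall clock €56.96: other taxable items → 6.25% → €3.56
Smartwatch €105.59: electronics → 8.75% → €9.24
Storage bin €18.66: other taxable items → 6.25% → €1.17
Total tax = €45.67 + €0.42 + €2.19 + €1.26 + €1.91 + €3.56 + €9.24 + €1.17 = €65.42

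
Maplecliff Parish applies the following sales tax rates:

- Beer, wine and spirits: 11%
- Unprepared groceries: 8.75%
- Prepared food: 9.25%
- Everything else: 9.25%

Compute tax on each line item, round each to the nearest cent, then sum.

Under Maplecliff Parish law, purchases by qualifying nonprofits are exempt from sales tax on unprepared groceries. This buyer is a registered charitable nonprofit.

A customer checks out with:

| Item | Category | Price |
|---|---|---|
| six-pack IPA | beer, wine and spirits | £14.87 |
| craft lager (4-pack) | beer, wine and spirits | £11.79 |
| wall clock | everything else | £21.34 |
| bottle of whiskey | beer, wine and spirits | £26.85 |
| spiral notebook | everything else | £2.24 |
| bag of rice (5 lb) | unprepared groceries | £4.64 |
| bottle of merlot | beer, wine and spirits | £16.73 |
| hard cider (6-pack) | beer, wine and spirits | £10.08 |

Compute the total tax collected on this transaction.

Six-pack IPA £14.87: beer, wine and spirits → 11% → £1.64
Craft lager (4-pack) £11.79: beer, wine and spirits → 11% → £1.30
Wall clock £21.34: everything else → 9.25% → £1.97
Bottle of whiskey £26.85: beer, wine and spirits → 11% → £2.95
Spiral notebook £2.24: everything else → 9.25% → £0.21
Bag of rice (5 lb) £4.64: unprepared groceries, buyer-exempt → 0% → £0.00
Bottle of merlot £16.73: beer, wine and spirits → 11% → £1.84
Hard cider (6-pack) £10.08: beer, wine and spirits → 11% → £1.11
Total tax = £1.64 + £1.30 + £1.97 + £2.95 + £0.21 + £1.84 + £1.11 = £11.02

£11.02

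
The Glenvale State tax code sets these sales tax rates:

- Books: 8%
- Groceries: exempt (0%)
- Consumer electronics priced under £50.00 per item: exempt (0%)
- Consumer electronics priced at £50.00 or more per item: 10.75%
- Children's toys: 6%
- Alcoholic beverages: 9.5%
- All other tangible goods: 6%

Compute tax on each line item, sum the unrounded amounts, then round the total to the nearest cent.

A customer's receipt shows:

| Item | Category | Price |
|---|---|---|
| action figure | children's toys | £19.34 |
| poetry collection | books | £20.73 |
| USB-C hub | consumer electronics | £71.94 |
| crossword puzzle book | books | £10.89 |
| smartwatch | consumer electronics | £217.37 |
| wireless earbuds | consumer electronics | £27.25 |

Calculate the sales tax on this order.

Action figure £19.34: children's toys → 6% → £1.1604
Poetry collection £20.73: books → 8% → £1.6584
USB-C hub £71.94: consumer electronics, £50.00 or more → 10.75% → £7.73355
Crossword puzzle book £10.89: books → 8% → £0.8712
Smartwatch £217.37: consumer electronics, £50.00 or more → 10.75% → £23.367275
Wireless earbuds £27.25: consumer electronics, under £50.00 → 0% → £0.00
Unrounded tax sum = £34.790825 → £34.79

£34.79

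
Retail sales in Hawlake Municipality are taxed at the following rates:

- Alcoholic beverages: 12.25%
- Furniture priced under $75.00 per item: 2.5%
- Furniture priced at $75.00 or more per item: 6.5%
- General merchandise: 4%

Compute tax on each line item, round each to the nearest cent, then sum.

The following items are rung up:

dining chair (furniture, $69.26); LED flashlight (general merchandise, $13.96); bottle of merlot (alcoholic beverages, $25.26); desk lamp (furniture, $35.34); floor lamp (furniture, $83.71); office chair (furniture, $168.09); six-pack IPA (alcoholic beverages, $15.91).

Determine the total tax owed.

$24.58

Dining chair $69.26: furniture, under $75.00 → 2.5% → $1.73
LED flashlight $13.96: general merchandise → 4% → $0.56
Bottle of merlot $25.26: alcoholic beverages → 12.25% → $3.09
Desk lamp $35.34: furniture, under $75.00 → 2.5% → $0.88
Floor lamp $83.71: furniture, $75.00 or more → 6.5% → $5.44
Office chair $168.09: furniture, $75.00 or more → 6.5% → $10.93
Six-pack IPA $15.91: alcoholic beverages → 12.25% → $1.95
Total tax = $1.73 + $0.56 + $3.09 + $0.88 + $5.44 + $10.93 + $1.95 = $24.58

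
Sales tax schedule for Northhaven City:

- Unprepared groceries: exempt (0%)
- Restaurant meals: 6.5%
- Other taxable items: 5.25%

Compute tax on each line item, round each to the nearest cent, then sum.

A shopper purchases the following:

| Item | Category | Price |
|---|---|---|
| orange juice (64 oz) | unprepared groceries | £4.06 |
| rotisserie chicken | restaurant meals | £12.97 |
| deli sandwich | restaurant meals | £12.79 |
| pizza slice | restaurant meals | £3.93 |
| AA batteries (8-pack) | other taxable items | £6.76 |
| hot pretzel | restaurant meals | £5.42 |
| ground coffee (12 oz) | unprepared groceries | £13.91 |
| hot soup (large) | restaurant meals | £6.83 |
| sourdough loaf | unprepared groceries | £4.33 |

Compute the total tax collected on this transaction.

Orange juice (64 oz) £4.06: unprepared groceries → 0% → £0.00
Rotisserie chicken £12.97: restaurant meals → 6.5% → £0.84
Deli sandwich £12.79: restaurant meals → 6.5% → £0.83
Pizza slice £3.93: restaurant meals → 6.5% → £0.26
AA batteries (8-pack) £6.76: other taxable items → 5.25% → £0.35
Hot pretzel £5.42: restaurant meals → 6.5% → £0.35
Ground coffee (12 oz) £13.91: unprepared groceries → 0% → £0.00
Hot soup (large) £6.83: restaurant meals → 6.5% → £0.44
Sourdough loaf £4.33: unprepared groceries → 0% → £0.00
Total tax = £0.84 + £0.83 + £0.26 + £0.35 + £0.35 + £0.44 = £3.07

£3.07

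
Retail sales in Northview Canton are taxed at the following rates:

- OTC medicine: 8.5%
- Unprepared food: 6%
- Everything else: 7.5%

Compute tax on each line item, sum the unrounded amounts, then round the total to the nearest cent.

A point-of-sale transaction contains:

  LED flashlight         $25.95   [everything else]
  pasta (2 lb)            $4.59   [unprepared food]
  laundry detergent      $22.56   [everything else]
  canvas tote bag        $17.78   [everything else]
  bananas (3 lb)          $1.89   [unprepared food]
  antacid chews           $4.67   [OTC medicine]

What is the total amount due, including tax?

$83.20

LED flashlight $25.95: everything else → 7.5% → $1.94625
Pasta (2 lb) $4.59: unprepared food → 6% → $0.2754
Laundry detergent $22.56: everything else → 7.5% → $1.692
Canvas tote bag $17.78: everything else → 7.5% → $1.3335
Bananas (3 lb) $1.89: unprepared food → 6% → $0.1134
Antacid chews $4.67: OTC medicine → 8.5% → $0.39695
Subtotal = $77.44; unrounded tax = $5.7575 → $5.76; total due = $83.20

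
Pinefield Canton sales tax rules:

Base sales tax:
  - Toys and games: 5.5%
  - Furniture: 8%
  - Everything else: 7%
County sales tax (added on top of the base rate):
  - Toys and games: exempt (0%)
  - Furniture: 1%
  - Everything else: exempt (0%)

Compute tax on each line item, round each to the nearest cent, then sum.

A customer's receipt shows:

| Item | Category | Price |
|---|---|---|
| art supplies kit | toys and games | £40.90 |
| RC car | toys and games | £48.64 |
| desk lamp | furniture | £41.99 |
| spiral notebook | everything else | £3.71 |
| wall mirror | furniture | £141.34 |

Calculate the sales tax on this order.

£21.69

Art supplies kit £40.90: toys and games → 5.5% + 0% county = 5.5% → £2.25
RC car £48.64: toys and games → 5.5% + 0% county = 5.5% → £2.68
Desk lamp £41.99: furniture → 8% + 1% county = 9% → £3.78
Spiral notebook £3.71: everything else → 7% + 0% county = 7% → £0.26
Wall mirror £141.34: furniture → 8% + 1% county = 9% → £12.72
Total tax = £2.25 + £2.68 + £3.78 + £0.26 + £12.72 = £21.69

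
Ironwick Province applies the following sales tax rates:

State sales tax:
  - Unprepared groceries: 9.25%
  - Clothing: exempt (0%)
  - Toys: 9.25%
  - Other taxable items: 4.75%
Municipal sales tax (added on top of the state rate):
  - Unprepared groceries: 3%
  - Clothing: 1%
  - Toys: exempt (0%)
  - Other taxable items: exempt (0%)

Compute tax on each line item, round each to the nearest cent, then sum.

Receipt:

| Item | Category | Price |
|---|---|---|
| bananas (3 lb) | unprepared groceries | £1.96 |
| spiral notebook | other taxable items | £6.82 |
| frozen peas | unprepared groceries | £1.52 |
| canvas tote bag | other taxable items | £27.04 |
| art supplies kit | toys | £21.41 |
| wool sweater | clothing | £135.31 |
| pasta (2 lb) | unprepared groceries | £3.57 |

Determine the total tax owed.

£5.80

Bananas (3 lb) £1.96: unprepared groceries → 9.25% + 3% municipal = 12.25% → £0.24
Spiral notebook £6.82: other taxable items → 4.75% + 0% municipal = 4.75% → £0.32
Frozen peas £1.52: unprepared groceries → 9.25% + 3% municipal = 12.25% → £0.19
Canvas tote bag £27.04: other taxable items → 4.75% + 0% municipal = 4.75% → £1.28
Art supplies kit £21.41: toys → 9.25% + 0% municipal = 9.25% → £1.98
Wool sweater £135.31: clothing → 0% + 1% municipal = 1% → £1.35
Pasta (2 lb) £3.57: unprepared groceries → 9.25% + 3% municipal = 12.25% → £0.44
Total tax = £0.24 + £0.32 + £0.19 + £1.28 + £1.98 + £1.35 + £0.44 = £5.80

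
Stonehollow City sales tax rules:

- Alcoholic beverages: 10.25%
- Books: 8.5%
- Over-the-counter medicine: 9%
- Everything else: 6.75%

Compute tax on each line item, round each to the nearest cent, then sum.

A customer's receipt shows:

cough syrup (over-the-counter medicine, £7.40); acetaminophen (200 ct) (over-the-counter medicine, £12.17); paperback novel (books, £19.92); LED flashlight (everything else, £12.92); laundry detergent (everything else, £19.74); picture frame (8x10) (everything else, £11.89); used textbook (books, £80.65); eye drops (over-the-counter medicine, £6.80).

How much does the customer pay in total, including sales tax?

Cough syrup £7.40: over-the-counter medicine → 9% → £0.67
Acetaminophen (200 ct) £12.17: over-the-counter medicine → 9% → £1.10
Paperback novel £19.92: books → 8.5% → £1.69
LED flashlight £12.92: everything else → 6.75% → £0.87
Laundry detergent £19.74: everything else → 6.75% → £1.33
Picture frame (8x10) £11.89: everything else → 6.75% → £0.80
Used textbook £80.65: books → 8.5% → £6.86
Eye drops £6.80: over-the-counter medicine → 9% → £0.61
Subtotal = £171.49; tax = £13.93; total due = £185.42

£185.42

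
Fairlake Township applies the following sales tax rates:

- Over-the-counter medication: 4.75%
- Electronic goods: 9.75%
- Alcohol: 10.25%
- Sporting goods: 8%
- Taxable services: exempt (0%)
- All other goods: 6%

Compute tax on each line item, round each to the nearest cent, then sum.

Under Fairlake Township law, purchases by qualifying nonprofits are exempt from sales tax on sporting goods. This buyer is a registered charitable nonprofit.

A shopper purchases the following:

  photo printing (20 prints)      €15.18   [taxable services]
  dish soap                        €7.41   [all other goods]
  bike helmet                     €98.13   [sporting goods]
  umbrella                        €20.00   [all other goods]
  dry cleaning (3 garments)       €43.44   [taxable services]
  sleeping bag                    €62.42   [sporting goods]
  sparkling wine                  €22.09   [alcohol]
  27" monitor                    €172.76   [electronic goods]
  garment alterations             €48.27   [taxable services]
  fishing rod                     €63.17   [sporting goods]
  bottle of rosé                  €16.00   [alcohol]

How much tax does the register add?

Photo printing (20 prints) €15.18: taxable services → 0% → €0.00
Dish soap €7.41: all other goods → 6% → €0.44
Bike helmet €98.13: sporting goods, buyer-exempt → 0% → €0.00
Umbrella €20.00: all other goods → 6% → €1.20
Dry cleaning (3 garments) €43.44: taxable services → 0% → €0.00
Sleeping bag €62.42: sporting goods, buyer-exempt → 0% → €0.00
Sparkling wine €22.09: alcohol → 10.25% → €2.26
27" monitor €172.76: electronic goods → 9.75% → €16.84
Garment alterations €48.27: taxable services → 0% → €0.00
Fishing rod €63.17: sporting goods, buyer-exempt → 0% → €0.00
Bottle of rosé €16.00: alcohol → 10.25% → €1.64
Total tax = €0.44 + €1.20 + €2.26 + €16.84 + €1.64 = €22.38

€22.38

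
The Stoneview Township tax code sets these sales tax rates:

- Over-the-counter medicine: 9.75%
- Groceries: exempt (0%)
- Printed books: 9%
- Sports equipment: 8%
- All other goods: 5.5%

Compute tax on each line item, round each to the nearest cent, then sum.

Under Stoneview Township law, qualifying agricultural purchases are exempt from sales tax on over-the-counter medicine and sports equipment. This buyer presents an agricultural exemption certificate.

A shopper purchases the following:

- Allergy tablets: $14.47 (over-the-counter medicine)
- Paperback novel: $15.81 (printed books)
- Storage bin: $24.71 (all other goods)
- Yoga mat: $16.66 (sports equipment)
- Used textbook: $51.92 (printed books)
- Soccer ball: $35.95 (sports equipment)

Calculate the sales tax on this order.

$7.45

Allergy tablets $14.47: over-the-counter medicine, buyer-exempt → 0% → $0.00
Paperback novel $15.81: printed books → 9% → $1.42
Storage bin $24.71: all other goods → 5.5% → $1.36
Yoga mat $16.66: sports equipment, buyer-exempt → 0% → $0.00
Used textbook $51.92: printed books → 9% → $4.67
Soccer ball $35.95: sports equipment, buyer-exempt → 0% → $0.00
Total tax = $1.42 + $1.36 + $4.67 = $7.45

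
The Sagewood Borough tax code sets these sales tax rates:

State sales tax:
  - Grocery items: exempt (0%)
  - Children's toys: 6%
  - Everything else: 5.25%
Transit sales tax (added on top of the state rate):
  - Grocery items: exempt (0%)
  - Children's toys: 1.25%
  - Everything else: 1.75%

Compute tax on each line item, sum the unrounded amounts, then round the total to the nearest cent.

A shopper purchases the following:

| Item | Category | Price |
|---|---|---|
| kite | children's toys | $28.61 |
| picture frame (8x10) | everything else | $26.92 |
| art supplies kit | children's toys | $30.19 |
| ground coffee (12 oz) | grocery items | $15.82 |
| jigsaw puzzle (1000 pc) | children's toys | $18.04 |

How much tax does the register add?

Kite $28.61: children's toys → 6% + 1.25% transit = 7.25% → $2.074225
Picture frame (8x10) $26.92: everything else → 5.25% + 1.75% transit = 7% → $1.8844
Art supplies kit $30.19: children's toys → 6% + 1.25% transit = 7.25% → $2.188775
Ground coffee (12 oz) $15.82: grocery items → 0% + 0% transit = 0% → $0.00
Jigsaw puzzle (1000 pc) $18.04: children's toys → 6% + 1.25% transit = 7.25% → $1.3079
Unrounded tax sum = $7.4553 → $7.46

$7.46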